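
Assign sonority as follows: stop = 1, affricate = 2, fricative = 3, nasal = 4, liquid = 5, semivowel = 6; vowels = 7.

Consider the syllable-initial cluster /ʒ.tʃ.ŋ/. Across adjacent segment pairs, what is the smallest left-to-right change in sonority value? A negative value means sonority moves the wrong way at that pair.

-1

/ʒ/: fricative = 3.
/tʃ/: affricate = 2.
/ŋ/: nasal = 4.
/ʒ/→/tʃ/: change -1.
/tʃ/→/ŋ/: change +2.
Minimum = -1.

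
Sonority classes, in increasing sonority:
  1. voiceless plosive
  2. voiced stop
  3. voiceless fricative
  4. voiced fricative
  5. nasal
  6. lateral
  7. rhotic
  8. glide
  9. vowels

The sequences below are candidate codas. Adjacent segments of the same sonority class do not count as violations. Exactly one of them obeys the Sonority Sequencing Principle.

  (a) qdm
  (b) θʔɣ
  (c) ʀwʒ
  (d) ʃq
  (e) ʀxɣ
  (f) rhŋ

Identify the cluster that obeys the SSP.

(a) 1-2-5 → violates
(b) 3-1-4 → violates
(c) 7-8-4 → violates
(d) 3-1 → obeys
(e) 7-3-4 → violates
(f) 7-3-5 → violates

d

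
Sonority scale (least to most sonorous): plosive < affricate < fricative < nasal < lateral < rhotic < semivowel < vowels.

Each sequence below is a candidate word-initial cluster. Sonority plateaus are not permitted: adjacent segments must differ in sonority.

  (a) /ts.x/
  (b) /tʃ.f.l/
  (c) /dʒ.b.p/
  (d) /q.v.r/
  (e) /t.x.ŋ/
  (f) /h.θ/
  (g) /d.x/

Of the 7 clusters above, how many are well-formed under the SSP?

(a) 2-3 → obeys
(b) 2-3-5 → obeys
(c) 2-1-1 → violates
(d) 1-3-6 → obeys
(e) 1-3-4 → obeys
(f) 3-3 → violates
(g) 1-3 → obeys

5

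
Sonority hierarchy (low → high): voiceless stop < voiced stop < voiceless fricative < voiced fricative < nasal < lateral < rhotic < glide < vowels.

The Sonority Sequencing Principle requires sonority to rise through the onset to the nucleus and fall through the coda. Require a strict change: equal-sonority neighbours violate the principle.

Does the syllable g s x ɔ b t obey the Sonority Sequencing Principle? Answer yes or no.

Onset: /g/ is a voiced stop (sonority 2), /s/ is a voiceless fricative (sonority 3), /x/ is a voiceless fricative (sonority 3); then the nucleus /ɔ/ (sonority 9).
Onset profile 2-3-3-9 — does not strictly rise throughout.
Coda: /b/ is a voiced stop (sonority 2), /t/ is a voiceless stop (sonority 1).
Coda profile 9-2-1 — falls from the nucleus.

no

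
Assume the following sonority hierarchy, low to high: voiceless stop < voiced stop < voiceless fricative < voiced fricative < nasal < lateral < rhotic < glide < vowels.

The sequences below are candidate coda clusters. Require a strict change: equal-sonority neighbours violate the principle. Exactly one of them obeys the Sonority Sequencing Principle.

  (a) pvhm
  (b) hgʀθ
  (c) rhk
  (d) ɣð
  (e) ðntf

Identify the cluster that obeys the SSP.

c

(a) sonority 1-4-3-5: ill-formed.
(b) sonority 3-2-7-3: ill-formed.
(c) sonority 7-3-1: well-formed.
(d) sonority 4-4: ill-formed.
(e) sonority 4-5-1-3: ill-formed.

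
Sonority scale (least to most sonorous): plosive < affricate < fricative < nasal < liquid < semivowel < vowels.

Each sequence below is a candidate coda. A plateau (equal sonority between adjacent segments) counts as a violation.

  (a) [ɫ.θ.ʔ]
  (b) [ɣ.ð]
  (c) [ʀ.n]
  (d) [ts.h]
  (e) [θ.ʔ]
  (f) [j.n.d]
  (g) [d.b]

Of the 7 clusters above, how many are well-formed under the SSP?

4

(a) sonority 5-3-1: well-formed.
(b) sonority 3-3: ill-formed.
(c) sonority 5-4: well-formed.
(d) sonority 2-3: ill-formed.
(e) sonority 3-1: well-formed.
(f) sonority 6-4-1: well-formed.
(g) sonority 1-1: ill-formed.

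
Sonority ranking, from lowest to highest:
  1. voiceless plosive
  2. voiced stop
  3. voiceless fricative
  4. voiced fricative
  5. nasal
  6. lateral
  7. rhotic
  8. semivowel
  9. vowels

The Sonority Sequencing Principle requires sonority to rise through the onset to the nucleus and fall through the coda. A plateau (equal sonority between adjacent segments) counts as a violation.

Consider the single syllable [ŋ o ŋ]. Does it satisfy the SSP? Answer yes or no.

Onset: /ŋ/ is a nasal (sonority 5); then the nucleus /o/ (sonority 9).
Onset profile 5-9 — rises to the nucleus.
Coda: /ŋ/ is a nasal (sonority 5).
Coda profile 9-5 — falls from the nucleus.

yes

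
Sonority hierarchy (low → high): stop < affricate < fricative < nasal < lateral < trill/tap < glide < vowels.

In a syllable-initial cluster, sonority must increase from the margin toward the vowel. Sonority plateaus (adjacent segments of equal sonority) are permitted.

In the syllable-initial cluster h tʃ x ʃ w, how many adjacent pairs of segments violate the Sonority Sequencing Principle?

1

/h/ is a fricative (sonority 3).
/tʃ/ is an affricate (sonority 2).
/x/ is a fricative (sonority 3).
/ʃ/ is a fricative (sonority 3).
/w/ is a glide (sonority 7).
/h/→/tʃ/: 3→2 (does not rise) — violation.
/tʃ/→/x/: 2→3 (rises) — ok.
/x/→/ʃ/: 3→3 (plateau, allowed) — ok.
/ʃ/→/w/: 3→7 (rises) — ok.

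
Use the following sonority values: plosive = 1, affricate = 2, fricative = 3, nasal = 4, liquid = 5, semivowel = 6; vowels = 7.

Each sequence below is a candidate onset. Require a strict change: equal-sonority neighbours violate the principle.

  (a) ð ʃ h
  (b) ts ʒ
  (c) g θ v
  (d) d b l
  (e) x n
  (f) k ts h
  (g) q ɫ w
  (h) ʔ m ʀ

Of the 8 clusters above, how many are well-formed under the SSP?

(a) ð ʃ h: profile 3-3-3 — violates.
(b) ts ʒ: profile 2-3 — obeys.
(c) g θ v: profile 1-3-3 — violates.
(d) d b l: profile 1-1-5 — violates.
(e) x n: profile 3-4 — obeys.
(f) k ts h: profile 1-2-3 — obeys.
(g) q ɫ w: profile 1-5-6 — obeys.
(h) ʔ m ʀ: profile 1-4-5 — obeys.

5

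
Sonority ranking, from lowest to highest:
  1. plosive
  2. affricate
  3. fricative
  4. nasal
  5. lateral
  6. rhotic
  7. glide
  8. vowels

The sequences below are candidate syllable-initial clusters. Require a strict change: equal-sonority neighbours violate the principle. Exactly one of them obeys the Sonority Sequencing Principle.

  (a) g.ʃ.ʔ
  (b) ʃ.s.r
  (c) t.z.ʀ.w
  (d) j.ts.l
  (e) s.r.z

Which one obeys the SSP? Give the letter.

(a) g.ʃ.ʔ: profile 1-3-1 — violates.
(b) ʃ.s.r: profile 3-3-6 — violates.
(c) t.z.ʀ.w: profile 1-3-6-7 — obeys.
(d) j.ts.l: profile 7-2-5 — violates.
(e) s.r.z: profile 3-6-3 — violates.

c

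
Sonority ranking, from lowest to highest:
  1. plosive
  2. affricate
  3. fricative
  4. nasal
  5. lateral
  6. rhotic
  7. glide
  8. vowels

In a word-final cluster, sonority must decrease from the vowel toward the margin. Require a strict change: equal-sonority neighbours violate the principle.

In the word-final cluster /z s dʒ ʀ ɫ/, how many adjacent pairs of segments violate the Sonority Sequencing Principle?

2

/z/ — fricative, sonority 3.
/s/ — fricative, sonority 3.
/dʒ/ — affricate, sonority 2.
/ʀ/ — rhotic, sonority 6.
/ɫ/ — lateral, sonority 5.
/z/→/s/: 3→3 (plateau) — violation.
/s/→/dʒ/: 3→2 (falls) — ok.
/dʒ/→/ʀ/: 2→6 (does not fall) — violation.
/ʀ/→/ɫ/: 6→5 (falls) — ok.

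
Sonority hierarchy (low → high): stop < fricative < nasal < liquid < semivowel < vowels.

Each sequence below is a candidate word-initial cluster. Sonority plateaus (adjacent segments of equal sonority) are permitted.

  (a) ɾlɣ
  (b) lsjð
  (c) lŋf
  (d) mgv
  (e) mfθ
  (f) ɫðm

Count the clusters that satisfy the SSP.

(a) 4-4-2 → violates
(b) 4-2-5-2 → violates
(c) 4-3-2 → violates
(d) 3-1-2 → violates
(e) 3-2-2 → violates
(f) 4-2-3 → violates

0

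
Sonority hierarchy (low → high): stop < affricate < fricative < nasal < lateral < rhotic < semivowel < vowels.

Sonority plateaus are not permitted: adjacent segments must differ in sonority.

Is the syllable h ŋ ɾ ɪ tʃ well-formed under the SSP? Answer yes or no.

yes

Onset: /h/ is a fricative (sonority 3), /ŋ/ is a nasal (sonority 4), /ɾ/ is a rhotic (sonority 6); then the nucleus /ɪ/ (sonority 8).
Onset profile 3-4-6-8 — rises to the nucleus.
Coda: /tʃ/ is an affricate (sonority 2).
Coda profile 8-2 — falls from the nucleus.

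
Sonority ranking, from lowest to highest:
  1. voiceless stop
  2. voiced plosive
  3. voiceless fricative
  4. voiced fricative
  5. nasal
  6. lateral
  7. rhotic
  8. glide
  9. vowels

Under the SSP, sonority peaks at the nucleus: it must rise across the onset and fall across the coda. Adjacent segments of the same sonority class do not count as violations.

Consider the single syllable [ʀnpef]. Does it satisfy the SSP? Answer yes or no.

Onset: /ʀ/ is a rhotic (sonority 7), /n/ is a nasal (sonority 5), /p/ is a voiceless stop (sonority 1); then the nucleus /e/ (sonority 9).
Onset profile 7-5-1-9 — does not rise throughout.
Coda: /f/ is a voiceless fricative (sonority 3).
Coda profile 9-3 — falls from the nucleus.

no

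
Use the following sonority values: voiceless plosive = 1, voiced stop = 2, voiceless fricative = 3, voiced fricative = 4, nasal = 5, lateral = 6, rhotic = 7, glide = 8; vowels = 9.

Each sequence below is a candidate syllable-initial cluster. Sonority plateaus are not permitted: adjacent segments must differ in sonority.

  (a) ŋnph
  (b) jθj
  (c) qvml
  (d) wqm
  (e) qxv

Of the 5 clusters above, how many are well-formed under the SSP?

2

(a) ŋnph: profile 5-5-1-3 — violates.
(b) jθj: profile 8-3-8 — violates.
(c) qvml: profile 1-4-5-6 — obeys.
(d) wqm: profile 8-1-5 — violates.
(e) qxv: profile 1-3-4 — obeys.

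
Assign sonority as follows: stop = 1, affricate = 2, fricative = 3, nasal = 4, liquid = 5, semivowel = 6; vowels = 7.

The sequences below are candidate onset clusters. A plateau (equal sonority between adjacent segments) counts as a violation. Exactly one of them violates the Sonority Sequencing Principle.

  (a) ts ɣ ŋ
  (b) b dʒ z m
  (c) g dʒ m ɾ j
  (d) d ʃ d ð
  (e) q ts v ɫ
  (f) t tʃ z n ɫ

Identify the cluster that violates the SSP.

(a) sonority 2-3-4: well-formed.
(b) sonority 1-2-3-4: well-formed.
(c) sonority 1-2-4-5-6: well-formed.
(d) sonority 1-3-1-3: ill-formed.
(e) sonority 1-2-3-5: well-formed.
(f) sonority 1-2-3-4-5: well-formed.

d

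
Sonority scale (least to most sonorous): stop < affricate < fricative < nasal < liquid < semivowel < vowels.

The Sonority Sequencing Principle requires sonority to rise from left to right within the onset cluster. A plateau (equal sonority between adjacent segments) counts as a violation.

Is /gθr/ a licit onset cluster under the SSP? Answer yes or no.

yes

/g/ — stop, sonority 1.
/θ/ — fricative, sonority 3.
/r/ — liquid, sonority 5.
The profile 1-3-5 strictly rises, so the onset cluster satisfies the SSP.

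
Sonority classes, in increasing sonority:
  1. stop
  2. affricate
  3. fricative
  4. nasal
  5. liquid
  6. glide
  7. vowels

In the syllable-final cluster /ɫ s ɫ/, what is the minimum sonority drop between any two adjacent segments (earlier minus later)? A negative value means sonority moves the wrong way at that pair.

/ɫ/ is a liquid (sonority 5).
/s/ is a fricative (sonority 3).
/ɫ/ is a liquid (sonority 5).
/ɫ/→/s/: change +2.
/s/→/ɫ/: change -2.
Minimum = -2.

-2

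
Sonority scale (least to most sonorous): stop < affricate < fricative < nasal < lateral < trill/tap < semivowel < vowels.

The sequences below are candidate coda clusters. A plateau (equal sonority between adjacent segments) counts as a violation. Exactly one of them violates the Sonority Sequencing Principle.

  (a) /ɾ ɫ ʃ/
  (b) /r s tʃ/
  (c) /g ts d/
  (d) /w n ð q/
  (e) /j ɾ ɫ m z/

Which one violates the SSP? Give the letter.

(a) 6-5-3 → obeys
(b) 6-3-2 → obeys
(c) 1-2-1 → violates
(d) 7-4-3-1 → obeys
(e) 7-6-5-4-3 → obeys

c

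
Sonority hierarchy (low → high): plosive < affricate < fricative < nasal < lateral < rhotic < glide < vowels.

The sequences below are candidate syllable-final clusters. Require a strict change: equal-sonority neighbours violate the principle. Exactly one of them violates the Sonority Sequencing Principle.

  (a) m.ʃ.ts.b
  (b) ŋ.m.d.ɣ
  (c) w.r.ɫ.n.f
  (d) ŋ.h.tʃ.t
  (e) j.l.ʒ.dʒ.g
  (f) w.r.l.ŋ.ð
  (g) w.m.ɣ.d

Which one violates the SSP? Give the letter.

b

(a) m.ʃ.ts.b: profile 4-3-2-1 — obeys.
(b) ŋ.m.d.ɣ: profile 4-4-1-3 — violates.
(c) w.r.ɫ.n.f: profile 7-6-5-4-3 — obeys.
(d) ŋ.h.tʃ.t: profile 4-3-2-1 — obeys.
(e) j.l.ʒ.dʒ.g: profile 7-5-3-2-1 — obeys.
(f) w.r.l.ŋ.ð: profile 7-6-5-4-3 — obeys.
(g) w.m.ɣ.d: profile 7-4-3-1 — obeys.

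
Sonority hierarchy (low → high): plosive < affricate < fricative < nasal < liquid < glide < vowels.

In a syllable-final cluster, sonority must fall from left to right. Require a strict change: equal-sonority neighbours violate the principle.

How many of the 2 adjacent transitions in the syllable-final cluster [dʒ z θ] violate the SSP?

2

/dʒ/: affricate = 2.
/z/: fricative = 3.
/θ/: fricative = 3.
/dʒ/→/z/: 2→3 (does not fall) — violation.
/z/→/θ/: 3→3 (plateau) — violation.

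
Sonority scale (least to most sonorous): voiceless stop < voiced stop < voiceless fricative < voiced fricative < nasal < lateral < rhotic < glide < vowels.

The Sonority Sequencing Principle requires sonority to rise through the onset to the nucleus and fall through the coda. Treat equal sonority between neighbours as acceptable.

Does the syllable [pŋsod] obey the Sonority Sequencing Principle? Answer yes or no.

no

Onset: /p/ is a voiceless stop (sonority 1), /ŋ/ is a nasal (sonority 5), /s/ is a voiceless fricative (sonority 3); then the nucleus /o/ (sonority 9).
Onset profile 1-5-3-9 — does not rise throughout.
Coda: /d/ is a voiced stop (sonority 2).
Coda profile 9-2 — falls from the nucleus.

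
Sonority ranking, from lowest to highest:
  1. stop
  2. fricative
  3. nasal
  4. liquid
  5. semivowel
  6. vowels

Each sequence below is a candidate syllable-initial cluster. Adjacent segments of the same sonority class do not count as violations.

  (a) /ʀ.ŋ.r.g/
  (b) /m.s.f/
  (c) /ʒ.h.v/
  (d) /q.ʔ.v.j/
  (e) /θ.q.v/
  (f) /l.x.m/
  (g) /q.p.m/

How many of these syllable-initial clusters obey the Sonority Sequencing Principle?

3

(a) sonority 4-3-4-1: ill-formed.
(b) sonority 3-2-2: ill-formed.
(c) sonority 2-2-2: well-formed.
(d) sonority 1-1-2-5: well-formed.
(e) sonority 2-1-2: ill-formed.
(f) sonority 4-2-3: ill-formed.
(g) sonority 1-1-3: well-formed.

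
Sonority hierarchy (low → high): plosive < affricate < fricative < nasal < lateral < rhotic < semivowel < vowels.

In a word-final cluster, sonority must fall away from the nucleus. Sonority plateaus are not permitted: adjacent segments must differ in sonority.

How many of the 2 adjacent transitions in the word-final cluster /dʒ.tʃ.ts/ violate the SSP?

/dʒ/ — affricate, sonority 2.
/tʃ/ — affricate, sonority 2.
/ts/ — affricate, sonority 2.
/dʒ/→/tʃ/: 2→2 (plateau) — violation.
/tʃ/→/ts/: 2→2 (plateau) — violation.

2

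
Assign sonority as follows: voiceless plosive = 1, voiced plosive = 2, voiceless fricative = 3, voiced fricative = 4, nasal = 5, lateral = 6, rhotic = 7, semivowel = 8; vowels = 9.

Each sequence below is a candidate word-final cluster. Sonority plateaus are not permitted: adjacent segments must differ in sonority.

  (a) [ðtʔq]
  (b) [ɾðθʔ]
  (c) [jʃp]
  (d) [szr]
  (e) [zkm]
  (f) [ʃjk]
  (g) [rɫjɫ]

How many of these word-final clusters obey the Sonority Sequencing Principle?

(a) [ðtʔq]: profile 4-1-1-1 — violates.
(b) [ɾðθʔ]: profile 7-4-3-1 — obeys.
(c) [jʃp]: profile 8-3-1 — obeys.
(d) [szr]: profile 3-4-7 — violates.
(e) [zkm]: profile 4-1-5 — violates.
(f) [ʃjk]: profile 3-8-1 — violates.
(g) [rɫjɫ]: profile 7-6-8-6 — violates.

2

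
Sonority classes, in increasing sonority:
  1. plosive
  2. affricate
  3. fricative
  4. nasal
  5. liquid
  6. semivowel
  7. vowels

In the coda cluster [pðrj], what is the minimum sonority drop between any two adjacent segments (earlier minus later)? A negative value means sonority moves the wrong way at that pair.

/p/ — plosive, sonority 1.
/ð/ — fricative, sonority 3.
/r/ — liquid, sonority 5.
/j/ — semivowel, sonority 6.
/p/→/ð/: change -2.
/ð/→/r/: change -2.
/r/→/j/: change -1.
Minimum = -2.

-2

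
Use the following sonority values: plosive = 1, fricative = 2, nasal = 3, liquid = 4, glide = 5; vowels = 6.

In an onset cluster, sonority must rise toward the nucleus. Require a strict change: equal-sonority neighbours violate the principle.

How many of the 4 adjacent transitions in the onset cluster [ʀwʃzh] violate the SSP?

3

/ʀ/ — liquid, sonority 4.
/w/ — glide, sonority 5.
/ʃ/ — fricative, sonority 2.
/z/ — fricative, sonority 2.
/h/ — fricative, sonority 2.
/ʀ/→/w/: 4→5 (rises) — ok.
/w/→/ʃ/: 5→2 (does not rise) — violation.
/ʃ/→/z/: 2→2 (plateau) — violation.
/z/→/h/: 2→2 (plateau) — violation.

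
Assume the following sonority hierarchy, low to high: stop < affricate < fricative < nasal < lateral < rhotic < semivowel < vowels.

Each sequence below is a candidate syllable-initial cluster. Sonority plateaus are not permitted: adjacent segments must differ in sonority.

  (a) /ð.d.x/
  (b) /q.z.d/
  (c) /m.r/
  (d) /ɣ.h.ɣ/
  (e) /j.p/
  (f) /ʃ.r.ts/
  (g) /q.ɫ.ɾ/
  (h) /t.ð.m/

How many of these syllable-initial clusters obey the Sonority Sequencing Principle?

3

(a) 3-1-3 → violates
(b) 1-3-1 → violates
(c) 4-6 → obeys
(d) 3-3-3 → violates
(e) 7-1 → violates
(f) 3-6-2 → violates
(g) 1-5-6 → obeys
(h) 1-3-4 → obeys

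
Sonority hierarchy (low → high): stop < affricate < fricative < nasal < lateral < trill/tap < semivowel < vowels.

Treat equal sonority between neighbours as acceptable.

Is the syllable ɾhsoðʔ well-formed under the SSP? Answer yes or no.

no

Onset: /ɾ/ is a trill/tap (sonority 6), /h/ is a fricative (sonority 3), /s/ is a fricative (sonority 3); then the nucleus /o/ (sonority 8).
Onset profile 6-3-3-8 — does not rise throughout.
Coda: /ð/ is a fricative (sonority 3), /ʔ/ is a stop (sonority 1).
Coda profile 8-3-1 — falls from the nucleus.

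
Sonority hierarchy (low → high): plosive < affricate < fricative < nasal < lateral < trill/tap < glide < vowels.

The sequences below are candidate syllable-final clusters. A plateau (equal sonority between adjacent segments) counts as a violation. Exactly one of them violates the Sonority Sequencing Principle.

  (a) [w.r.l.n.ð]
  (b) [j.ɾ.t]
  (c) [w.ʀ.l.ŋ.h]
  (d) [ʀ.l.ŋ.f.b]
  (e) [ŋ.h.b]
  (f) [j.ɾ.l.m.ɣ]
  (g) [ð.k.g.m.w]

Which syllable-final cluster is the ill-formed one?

(a) [w.r.l.n.ð]: profile 7-6-5-4-3 — obeys.
(b) [j.ɾ.t]: profile 7-6-1 — obeys.
(c) [w.ʀ.l.ŋ.h]: profile 7-6-5-4-3 — obeys.
(d) [ʀ.l.ŋ.f.b]: profile 6-5-4-3-1 — obeys.
(e) [ŋ.h.b]: profile 4-3-1 — obeys.
(f) [j.ɾ.l.m.ɣ]: profile 7-6-5-4-3 — obeys.
(g) [ð.k.g.m.w]: profile 3-1-1-4-7 — violates.

g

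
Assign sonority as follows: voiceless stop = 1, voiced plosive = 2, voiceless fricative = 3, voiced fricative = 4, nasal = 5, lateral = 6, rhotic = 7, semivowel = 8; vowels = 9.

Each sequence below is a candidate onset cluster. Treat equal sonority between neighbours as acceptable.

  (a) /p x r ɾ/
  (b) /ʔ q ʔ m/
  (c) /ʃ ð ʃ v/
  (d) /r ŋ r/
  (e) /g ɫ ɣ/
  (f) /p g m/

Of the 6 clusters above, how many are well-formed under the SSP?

3

(a) sonority 1-3-7-7: well-formed.
(b) sonority 1-1-1-5: well-formed.
(c) sonority 3-4-3-4: ill-formed.
(d) sonority 7-5-7: ill-formed.
(e) sonority 2-6-4: ill-formed.
(f) sonority 1-2-5: well-formed.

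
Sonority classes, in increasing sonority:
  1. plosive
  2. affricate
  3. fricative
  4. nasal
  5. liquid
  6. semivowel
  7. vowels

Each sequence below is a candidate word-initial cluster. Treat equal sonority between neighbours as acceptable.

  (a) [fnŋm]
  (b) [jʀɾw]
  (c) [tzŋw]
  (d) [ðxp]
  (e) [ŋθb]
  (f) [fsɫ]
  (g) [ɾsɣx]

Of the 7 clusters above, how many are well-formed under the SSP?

3

(a) sonority 3-4-4-4: well-formed.
(b) sonority 6-5-5-6: ill-formed.
(c) sonority 1-3-4-6: well-formed.
(d) sonority 3-3-1: ill-formed.
(e) sonority 4-3-1: ill-formed.
(f) sonority 3-3-5: well-formed.
(g) sonority 5-3-3-3: ill-formed.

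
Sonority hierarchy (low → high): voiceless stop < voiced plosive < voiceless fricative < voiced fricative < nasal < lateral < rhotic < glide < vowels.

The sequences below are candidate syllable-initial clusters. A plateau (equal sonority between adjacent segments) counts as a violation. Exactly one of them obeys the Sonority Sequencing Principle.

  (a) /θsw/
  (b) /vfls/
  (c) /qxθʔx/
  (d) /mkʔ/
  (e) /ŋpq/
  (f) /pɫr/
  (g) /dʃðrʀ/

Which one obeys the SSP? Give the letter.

(a) 3-3-8 → violates
(b) 4-3-6-3 → violates
(c) 1-3-3-1-3 → violates
(d) 5-1-1 → violates
(e) 5-1-1 → violates
(f) 1-6-7 → obeys
(g) 2-3-4-7-7 → violates

f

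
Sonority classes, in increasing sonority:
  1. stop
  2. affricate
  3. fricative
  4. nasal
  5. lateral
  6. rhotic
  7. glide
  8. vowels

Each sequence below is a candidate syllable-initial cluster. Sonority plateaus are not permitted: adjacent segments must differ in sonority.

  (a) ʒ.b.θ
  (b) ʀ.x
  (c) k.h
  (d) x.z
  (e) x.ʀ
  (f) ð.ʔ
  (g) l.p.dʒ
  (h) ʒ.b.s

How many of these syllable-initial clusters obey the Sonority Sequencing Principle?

(a) sonority 3-1-3: ill-formed.
(b) sonority 6-3: ill-formed.
(c) sonority 1-3: well-formed.
(d) sonority 3-3: ill-formed.
(e) sonority 3-6: well-formed.
(f) sonority 3-1: ill-formed.
(g) sonority 5-1-2: ill-formed.
(h) sonority 3-1-3: ill-formed.

2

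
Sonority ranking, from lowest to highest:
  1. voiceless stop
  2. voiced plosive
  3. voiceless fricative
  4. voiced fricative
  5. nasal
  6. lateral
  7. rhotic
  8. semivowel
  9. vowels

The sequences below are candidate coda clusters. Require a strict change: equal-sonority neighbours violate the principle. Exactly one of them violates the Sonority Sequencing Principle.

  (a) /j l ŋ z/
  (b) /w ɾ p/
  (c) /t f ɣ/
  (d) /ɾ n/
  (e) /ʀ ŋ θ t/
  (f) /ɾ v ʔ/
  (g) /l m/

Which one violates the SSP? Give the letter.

(a) sonority 8-6-5-4: well-formed.
(b) sonority 8-7-1: well-formed.
(c) sonority 1-3-4: ill-formed.
(d) sonority 7-5: well-formed.
(e) sonority 7-5-3-1: well-formed.
(f) sonority 7-4-1: well-formed.
(g) sonority 6-5: well-formed.

c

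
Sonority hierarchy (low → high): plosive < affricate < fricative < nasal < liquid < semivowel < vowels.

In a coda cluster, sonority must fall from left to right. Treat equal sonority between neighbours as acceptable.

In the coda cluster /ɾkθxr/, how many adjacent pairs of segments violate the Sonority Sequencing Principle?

/ɾ/ — liquid, sonority 5.
/k/ — plosive, sonority 1.
/θ/ — fricative, sonority 3.
/x/ — fricative, sonority 3.
/r/ — liquid, sonority 5.
/ɾ/→/k/: 5→1 (falls) — ok.
/k/→/θ/: 1→3 (does not fall) — violation.
/θ/→/x/: 3→3 (plateau, allowed) — ok.
/x/→/r/: 3→5 (does not fall) — violation.

2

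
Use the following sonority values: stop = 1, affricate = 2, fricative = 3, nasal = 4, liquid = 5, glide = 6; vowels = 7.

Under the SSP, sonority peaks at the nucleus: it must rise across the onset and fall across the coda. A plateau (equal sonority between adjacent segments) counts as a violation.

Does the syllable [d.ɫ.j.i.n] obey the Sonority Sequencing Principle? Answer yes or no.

yes

Onset: /d/ is a stop (sonority 1), /ɫ/ is a liquid (sonority 5), /j/ is a glide (sonority 6); then the nucleus /i/ (sonority 7).
Onset profile 1-5-6-7 — rises to the nucleus.
Coda: /n/ is a nasal (sonority 4).
Coda profile 7-4 — falls from the nucleus.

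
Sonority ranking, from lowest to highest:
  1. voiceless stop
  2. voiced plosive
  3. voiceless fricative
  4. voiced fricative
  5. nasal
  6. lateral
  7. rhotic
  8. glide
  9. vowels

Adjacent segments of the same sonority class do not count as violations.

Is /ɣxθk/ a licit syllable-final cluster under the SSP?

yes

/ɣ/ is a voiced fricative (sonority 4).
/x/ is a voiceless fricative (sonority 3).
/θ/ is a voiceless fricative (sonority 3).
/k/ is a voiceless stop (sonority 1).
The profile 4-3-3-1 is non-increasing (plateaus allowed), so the syllable-final cluster satisfies the SSP.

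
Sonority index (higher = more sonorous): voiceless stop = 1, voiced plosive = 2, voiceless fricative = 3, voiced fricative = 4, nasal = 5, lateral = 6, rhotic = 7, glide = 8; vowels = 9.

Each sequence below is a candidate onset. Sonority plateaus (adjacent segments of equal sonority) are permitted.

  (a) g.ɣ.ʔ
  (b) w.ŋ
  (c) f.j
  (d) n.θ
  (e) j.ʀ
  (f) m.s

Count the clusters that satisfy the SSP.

1

(a) sonority 2-4-1: ill-formed.
(b) sonority 8-5: ill-formed.
(c) sonority 3-8: well-formed.
(d) sonority 5-3: ill-formed.
(e) sonority 8-7: ill-formed.
(f) sonority 5-3: ill-formed.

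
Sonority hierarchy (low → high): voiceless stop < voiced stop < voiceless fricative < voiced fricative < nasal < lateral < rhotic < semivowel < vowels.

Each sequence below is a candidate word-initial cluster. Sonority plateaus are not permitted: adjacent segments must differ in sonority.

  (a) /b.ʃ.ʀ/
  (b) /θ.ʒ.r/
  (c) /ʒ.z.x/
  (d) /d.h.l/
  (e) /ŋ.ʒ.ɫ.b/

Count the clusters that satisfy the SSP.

3

(a) 2-3-7 → obeys
(b) 3-4-7 → obeys
(c) 4-4-3 → violates
(d) 2-3-6 → obeys
(e) 5-4-6-2 → violates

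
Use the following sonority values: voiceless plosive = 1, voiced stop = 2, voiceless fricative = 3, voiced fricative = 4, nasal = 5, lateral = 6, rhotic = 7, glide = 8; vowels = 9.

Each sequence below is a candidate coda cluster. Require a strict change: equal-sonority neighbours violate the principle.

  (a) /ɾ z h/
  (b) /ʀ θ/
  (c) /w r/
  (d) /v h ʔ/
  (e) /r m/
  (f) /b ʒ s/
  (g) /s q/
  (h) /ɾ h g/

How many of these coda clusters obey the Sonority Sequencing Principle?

(a) /ɾ z h/: profile 7-4-3 — obeys.
(b) /ʀ θ/: profile 7-3 — obeys.
(c) /w r/: profile 8-7 — obeys.
(d) /v h ʔ/: profile 4-3-1 — obeys.
(e) /r m/: profile 7-5 — obeys.
(f) /b ʒ s/: profile 2-4-3 — violates.
(g) /s q/: profile 3-1 — obeys.
(h) /ɾ h g/: profile 7-3-2 — obeys.

7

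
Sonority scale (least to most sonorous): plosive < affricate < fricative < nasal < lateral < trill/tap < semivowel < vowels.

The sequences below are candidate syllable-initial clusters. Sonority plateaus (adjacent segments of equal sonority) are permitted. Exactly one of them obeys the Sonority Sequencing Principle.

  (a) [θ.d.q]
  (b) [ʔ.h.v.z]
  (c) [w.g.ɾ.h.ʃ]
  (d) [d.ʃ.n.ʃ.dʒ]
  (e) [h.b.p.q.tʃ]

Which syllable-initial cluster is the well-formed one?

b

(a) 3-1-1 → violates
(b) 1-3-3-3 → obeys
(c) 7-1-6-3-3 → violates
(d) 1-3-4-3-2 → violates
(e) 3-1-1-1-2 → violates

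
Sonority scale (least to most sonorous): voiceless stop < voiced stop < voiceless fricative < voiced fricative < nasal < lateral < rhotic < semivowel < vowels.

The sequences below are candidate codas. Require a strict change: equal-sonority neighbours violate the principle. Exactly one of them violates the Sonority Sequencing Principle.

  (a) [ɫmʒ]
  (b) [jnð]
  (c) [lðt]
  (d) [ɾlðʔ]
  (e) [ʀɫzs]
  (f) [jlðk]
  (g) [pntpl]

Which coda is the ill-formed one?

g

(a) 6-5-4 → obeys
(b) 8-5-4 → obeys
(c) 6-4-1 → obeys
(d) 7-6-4-1 → obeys
(e) 7-6-4-3 → obeys
(f) 8-6-4-1 → obeys
(g) 1-5-1-1-6 → violates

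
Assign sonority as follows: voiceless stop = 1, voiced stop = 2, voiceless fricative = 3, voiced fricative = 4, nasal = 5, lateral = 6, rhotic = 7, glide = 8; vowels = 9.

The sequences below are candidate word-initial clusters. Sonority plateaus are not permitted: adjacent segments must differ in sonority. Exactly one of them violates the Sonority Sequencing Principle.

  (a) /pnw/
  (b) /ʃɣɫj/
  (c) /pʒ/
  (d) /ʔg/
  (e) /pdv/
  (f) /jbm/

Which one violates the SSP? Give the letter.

(a) 1-5-8 → obeys
(b) 3-4-6-8 → obeys
(c) 1-4 → obeys
(d) 1-2 → obeys
(e) 1-2-4 → obeys
(f) 8-2-5 → violates

f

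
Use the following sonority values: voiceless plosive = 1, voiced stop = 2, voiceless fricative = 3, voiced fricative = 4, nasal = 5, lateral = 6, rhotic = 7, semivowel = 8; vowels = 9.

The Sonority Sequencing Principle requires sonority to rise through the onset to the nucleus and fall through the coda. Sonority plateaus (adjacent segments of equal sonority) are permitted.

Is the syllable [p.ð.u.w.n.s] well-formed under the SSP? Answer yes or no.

yes

Onset: /p/ is a voiceless plosive (sonority 1), /ð/ is a voiced fricative (sonority 4); then the nucleus /u/ (sonority 9).
Onset profile 1-4-9 — rises to the nucleus.
Coda: /w/ is a semivowel (sonority 8), /n/ is a nasal (sonority 5), /s/ is a voiceless fricative (sonority 3).
Coda profile 9-8-5-3 — falls from the nucleus.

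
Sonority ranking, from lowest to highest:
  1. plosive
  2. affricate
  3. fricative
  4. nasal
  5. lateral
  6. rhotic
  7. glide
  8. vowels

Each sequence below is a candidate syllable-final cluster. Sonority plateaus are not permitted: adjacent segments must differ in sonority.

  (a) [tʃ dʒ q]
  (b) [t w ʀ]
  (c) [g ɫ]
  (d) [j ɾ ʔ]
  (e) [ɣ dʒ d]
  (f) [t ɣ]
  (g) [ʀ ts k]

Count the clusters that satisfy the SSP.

(a) sonority 2-2-1: ill-formed.
(b) sonority 1-7-6: ill-formed.
(c) sonority 1-5: ill-formed.
(d) sonority 7-6-1: well-formed.
(e) sonority 3-2-1: well-formed.
(f) sonority 1-3: ill-formed.
(g) sonority 6-2-1: well-formed.

3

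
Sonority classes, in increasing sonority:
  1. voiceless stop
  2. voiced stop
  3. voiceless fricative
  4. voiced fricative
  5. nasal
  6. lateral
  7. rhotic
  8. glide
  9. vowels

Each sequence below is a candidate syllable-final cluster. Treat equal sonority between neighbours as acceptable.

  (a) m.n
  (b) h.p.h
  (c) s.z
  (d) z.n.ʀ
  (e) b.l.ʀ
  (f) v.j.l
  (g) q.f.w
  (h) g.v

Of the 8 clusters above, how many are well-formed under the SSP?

1

(a) sonority 5-5: well-formed.
(b) sonority 3-1-3: ill-formed.
(c) sonority 3-4: ill-formed.
(d) sonority 4-5-7: ill-formed.
(e) sonority 2-6-7: ill-formed.
(f) sonority 4-8-6: ill-formed.
(g) sonority 1-3-8: ill-formed.
(h) sonority 2-4: ill-formed.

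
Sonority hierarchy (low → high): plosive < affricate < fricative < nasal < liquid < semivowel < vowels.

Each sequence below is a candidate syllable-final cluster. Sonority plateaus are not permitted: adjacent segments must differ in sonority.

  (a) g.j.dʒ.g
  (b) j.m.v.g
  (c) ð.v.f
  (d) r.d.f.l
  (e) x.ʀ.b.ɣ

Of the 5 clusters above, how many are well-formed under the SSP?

(a) g.j.dʒ.g: profile 1-6-2-1 — violates.
(b) j.m.v.g: profile 6-4-3-1 — obeys.
(c) ð.v.f: profile 3-3-3 — violates.
(d) r.d.f.l: profile 5-1-3-5 — violates.
(e) x.ʀ.b.ɣ: profile 3-5-1-3 — violates.

1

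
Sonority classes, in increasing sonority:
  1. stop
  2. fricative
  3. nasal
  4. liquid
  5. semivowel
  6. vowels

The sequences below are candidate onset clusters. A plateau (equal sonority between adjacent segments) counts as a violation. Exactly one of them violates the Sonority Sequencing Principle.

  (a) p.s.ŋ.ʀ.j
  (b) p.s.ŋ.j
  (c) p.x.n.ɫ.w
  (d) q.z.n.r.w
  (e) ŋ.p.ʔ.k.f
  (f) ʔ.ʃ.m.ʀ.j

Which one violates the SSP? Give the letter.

e

(a) p.s.ŋ.ʀ.j: profile 1-2-3-4-5 — obeys.
(b) p.s.ŋ.j: profile 1-2-3-5 — obeys.
(c) p.x.n.ɫ.w: profile 1-2-3-4-5 — obeys.
(d) q.z.n.r.w: profile 1-2-3-4-5 — obeys.
(e) ŋ.p.ʔ.k.f: profile 3-1-1-1-2 — violates.
(f) ʔ.ʃ.m.ʀ.j: profile 1-2-3-4-5 — obeys.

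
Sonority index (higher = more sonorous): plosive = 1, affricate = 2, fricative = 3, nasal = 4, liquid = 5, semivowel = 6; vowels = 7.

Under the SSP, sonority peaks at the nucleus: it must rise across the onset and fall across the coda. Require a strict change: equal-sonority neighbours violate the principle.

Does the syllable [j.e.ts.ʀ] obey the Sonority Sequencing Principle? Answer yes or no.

Onset: /j/ is a semivowel (sonority 6); then the nucleus /e/ (sonority 7).
Onset profile 6-7 — rises to the nucleus.
Coda: /ts/ is an affricate (sonority 2), /ʀ/ is a liquid (sonority 5).
Coda profile 7-2-5 — does not strictly fall throughout.

no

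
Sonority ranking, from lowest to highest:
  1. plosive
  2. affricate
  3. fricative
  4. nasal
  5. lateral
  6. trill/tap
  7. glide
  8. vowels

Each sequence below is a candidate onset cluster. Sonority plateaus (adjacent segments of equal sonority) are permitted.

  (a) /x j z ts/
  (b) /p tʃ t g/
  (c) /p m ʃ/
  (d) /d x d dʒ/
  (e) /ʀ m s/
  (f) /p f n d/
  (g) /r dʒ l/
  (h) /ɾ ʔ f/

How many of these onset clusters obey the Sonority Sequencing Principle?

(a) /x j z ts/: profile 3-7-3-2 — violates.
(b) /p tʃ t g/: profile 1-2-1-1 — violates.
(c) /p m ʃ/: profile 1-4-3 — violates.
(d) /d x d dʒ/: profile 1-3-1-2 — violates.
(e) /ʀ m s/: profile 6-4-3 — violates.
(f) /p f n d/: profile 1-3-4-1 — violates.
(g) /r dʒ l/: profile 6-2-5 — violates.
(h) /ɾ ʔ f/: profile 6-1-3 — violates.

0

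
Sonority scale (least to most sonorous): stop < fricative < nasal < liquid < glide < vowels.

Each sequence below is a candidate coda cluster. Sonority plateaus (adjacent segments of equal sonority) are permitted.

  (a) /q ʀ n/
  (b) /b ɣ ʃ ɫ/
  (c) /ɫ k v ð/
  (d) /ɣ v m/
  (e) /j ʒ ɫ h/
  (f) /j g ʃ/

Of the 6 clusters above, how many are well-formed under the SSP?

0

(a) 1-4-3 → violates
(b) 1-2-2-4 → violates
(c) 4-1-2-2 → violates
(d) 2-2-3 → violates
(e) 5-2-4-2 → violates
(f) 5-1-2 → violates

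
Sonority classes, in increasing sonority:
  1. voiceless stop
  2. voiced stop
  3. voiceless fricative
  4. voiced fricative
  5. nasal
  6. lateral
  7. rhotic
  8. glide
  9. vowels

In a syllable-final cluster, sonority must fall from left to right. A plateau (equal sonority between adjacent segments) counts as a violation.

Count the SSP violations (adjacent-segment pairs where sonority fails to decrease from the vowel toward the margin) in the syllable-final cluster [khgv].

2

/k/ is a voiceless stop (sonority 1).
/h/ is a voiceless fricative (sonority 3).
/g/ is a voiced stop (sonority 2).
/v/ is a voiced fricative (sonority 4).
/k/→/h/: 1→3 (does not fall) — violation.
/h/→/g/: 3→2 (falls) — ok.
/g/→/v/: 2→4 (does not fall) — violation.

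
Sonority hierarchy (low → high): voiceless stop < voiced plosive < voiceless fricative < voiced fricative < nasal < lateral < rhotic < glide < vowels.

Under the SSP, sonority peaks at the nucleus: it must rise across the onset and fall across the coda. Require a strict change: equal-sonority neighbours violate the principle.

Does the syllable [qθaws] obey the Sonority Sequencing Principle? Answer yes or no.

Onset: /q/ is a voiceless stop (sonority 1), /θ/ is a voiceless fricative (sonority 3); then the nucleus /a/ (sonority 9).
Onset profile 1-3-9 — rises to the nucleus.
Coda: /w/ is a glide (sonority 8), /s/ is a voiceless fricative (sonority 3).
Coda profile 9-8-3 — falls from the nucleus.

yes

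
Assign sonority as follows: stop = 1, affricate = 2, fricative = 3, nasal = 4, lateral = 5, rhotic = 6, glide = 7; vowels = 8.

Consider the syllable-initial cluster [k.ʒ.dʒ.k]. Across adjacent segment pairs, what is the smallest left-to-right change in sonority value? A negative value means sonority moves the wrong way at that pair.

-1

/k/ — stop, sonority 1.
/ʒ/ — fricative, sonority 3.
/dʒ/ — affricate, sonority 2.
/k/ — stop, sonority 1.
/k/→/ʒ/: change +2.
/ʒ/→/dʒ/: change -1.
/dʒ/→/k/: change -1.
Minimum = -1.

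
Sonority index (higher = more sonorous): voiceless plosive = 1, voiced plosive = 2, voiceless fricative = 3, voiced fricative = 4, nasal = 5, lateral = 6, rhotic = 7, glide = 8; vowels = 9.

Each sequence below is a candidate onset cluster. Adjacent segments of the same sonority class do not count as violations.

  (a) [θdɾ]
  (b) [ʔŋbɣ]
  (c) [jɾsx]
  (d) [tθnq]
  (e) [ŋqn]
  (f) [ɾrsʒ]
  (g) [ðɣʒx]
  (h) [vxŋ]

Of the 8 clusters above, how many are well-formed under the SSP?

(a) sonority 3-2-7: ill-formed.
(b) sonority 1-5-2-4: ill-formed.
(c) sonority 8-7-3-3: ill-formed.
(d) sonority 1-3-5-1: ill-formed.
(e) sonority 5-1-5: ill-formed.
(f) sonority 7-7-3-4: ill-formed.
(g) sonority 4-4-4-3: ill-formed.
(h) sonority 4-3-5: ill-formed.

0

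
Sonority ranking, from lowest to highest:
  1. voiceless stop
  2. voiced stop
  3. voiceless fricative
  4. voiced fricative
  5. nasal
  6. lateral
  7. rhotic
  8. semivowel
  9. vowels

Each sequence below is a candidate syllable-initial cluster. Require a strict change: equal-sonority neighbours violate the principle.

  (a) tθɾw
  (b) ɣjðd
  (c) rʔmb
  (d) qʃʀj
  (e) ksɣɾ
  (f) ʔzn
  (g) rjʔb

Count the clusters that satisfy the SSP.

4

(a) tθɾw: profile 1-3-7-8 — obeys.
(b) ɣjðd: profile 4-8-4-2 — violates.
(c) rʔmb: profile 7-1-5-2 — violates.
(d) qʃʀj: profile 1-3-7-8 — obeys.
(e) ksɣɾ: profile 1-3-4-7 — obeys.
(f) ʔzn: profile 1-4-5 — obeys.
(g) rjʔb: profile 7-8-1-2 — violates.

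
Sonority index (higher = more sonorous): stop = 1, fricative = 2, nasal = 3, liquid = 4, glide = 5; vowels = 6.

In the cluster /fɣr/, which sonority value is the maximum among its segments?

4

/f/ — fricative, sonority 2.
/ɣ/ — fricative, sonority 2.
/r/ — liquid, sonority 4.
The maximum is 4.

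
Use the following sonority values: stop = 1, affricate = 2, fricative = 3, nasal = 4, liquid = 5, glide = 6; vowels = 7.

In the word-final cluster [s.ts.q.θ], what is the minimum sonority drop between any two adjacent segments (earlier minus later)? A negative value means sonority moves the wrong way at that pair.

-2

/s/ — fricative, sonority 3.
/ts/ — affricate, sonority 2.
/q/ — stop, sonority 1.
/θ/ — fricative, sonority 3.
/s/→/ts/: change +1.
/ts/→/q/: change +1.
/q/→/θ/: change -2.
Minimum = -2.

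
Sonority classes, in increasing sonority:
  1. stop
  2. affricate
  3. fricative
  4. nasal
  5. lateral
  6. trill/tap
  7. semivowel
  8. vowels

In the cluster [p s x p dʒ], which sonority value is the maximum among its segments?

3

/p/: stop = 1.
/s/: fricative = 3.
/x/: fricative = 3.
/p/: stop = 1.
/dʒ/: affricate = 2.
The maximum is 3.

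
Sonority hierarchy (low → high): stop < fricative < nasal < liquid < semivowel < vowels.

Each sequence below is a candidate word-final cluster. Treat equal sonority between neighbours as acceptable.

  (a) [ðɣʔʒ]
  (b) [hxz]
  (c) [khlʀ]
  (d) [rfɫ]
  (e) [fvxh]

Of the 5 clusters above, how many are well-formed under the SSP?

2

(a) sonority 2-2-1-2: ill-formed.
(b) sonority 2-2-2: well-formed.
(c) sonority 1-2-4-4: ill-formed.
(d) sonority 4-2-4: ill-formed.
(e) sonority 2-2-2-2: well-formed.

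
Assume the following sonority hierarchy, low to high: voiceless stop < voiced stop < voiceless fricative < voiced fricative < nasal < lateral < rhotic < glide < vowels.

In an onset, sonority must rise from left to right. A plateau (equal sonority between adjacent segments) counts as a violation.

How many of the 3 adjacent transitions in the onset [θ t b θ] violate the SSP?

1

/θ/ is a voiceless fricative (sonority 3).
/t/ is a voiceless stop (sonority 1).
/b/ is a voiced stop (sonority 2).
/θ/ is a voiceless fricative (sonority 3).
/θ/→/t/: 3→1 (does not rise) — violation.
/t/→/b/: 1→2 (rises) — ok.
/b/→/θ/: 2→3 (rises) — ok.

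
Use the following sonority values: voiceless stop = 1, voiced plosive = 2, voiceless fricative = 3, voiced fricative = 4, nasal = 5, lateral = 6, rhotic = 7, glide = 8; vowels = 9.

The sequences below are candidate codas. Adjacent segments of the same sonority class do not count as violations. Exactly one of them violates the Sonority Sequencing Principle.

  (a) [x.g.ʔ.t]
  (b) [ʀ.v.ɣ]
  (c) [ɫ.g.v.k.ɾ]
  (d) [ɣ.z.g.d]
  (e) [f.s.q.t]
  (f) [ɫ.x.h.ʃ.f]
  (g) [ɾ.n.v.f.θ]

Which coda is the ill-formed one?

c

(a) 3-2-1-1 → obeys
(b) 7-4-4 → obeys
(c) 6-2-4-1-7 → violates
(d) 4-4-2-2 → obeys
(e) 3-3-1-1 → obeys
(f) 6-3-3-3-3 → obeys
(g) 7-5-4-3-3 → obeys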